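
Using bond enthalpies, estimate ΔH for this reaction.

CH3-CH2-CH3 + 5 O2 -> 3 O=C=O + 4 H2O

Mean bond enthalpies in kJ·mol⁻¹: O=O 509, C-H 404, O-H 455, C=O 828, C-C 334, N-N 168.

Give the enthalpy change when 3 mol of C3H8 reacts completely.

ΔH = −6489 kJ

Bonds broken (reactants):
  C-C: 2 × 334 = 668
  C-H: 8 × 404 = 3232
  O=O: 5 × 509 = 2545
  Σ(broken) = 6445 kJ
Bonds formed (products):
  C=O: 6 × 828 = 4968
  O-H: 8 × 455 = 3640
  Σ(formed) = 8608 kJ
ΔH = Σ(broken) − Σ(formed) = 6445 − 8608 = −2163 kJ
For 3× the reaction as written: 3 × (−2163) = −6489 kJ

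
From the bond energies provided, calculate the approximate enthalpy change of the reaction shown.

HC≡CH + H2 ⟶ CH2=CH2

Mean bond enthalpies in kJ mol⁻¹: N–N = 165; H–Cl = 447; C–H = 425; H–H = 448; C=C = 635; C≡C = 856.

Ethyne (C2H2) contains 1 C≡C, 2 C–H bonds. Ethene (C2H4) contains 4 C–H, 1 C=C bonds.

Bonds broken (reactants):
  C≡C: 1 × 856 = 856
  C–H: 2 × 425 = 850
  H–H: 1 × 448 = 448
  Σ(broken) = 2154 kJ
Bonds formed (products):
  C–H: 4 × 425 = 1700
  C=C: 1 × 635 = 635
  Σ(formed) = 2335 kJ
ΔH = Σ(broken) − Σ(formed) = 2154 − 2335 = −181 kJ

ΔH ≈ −181 kJ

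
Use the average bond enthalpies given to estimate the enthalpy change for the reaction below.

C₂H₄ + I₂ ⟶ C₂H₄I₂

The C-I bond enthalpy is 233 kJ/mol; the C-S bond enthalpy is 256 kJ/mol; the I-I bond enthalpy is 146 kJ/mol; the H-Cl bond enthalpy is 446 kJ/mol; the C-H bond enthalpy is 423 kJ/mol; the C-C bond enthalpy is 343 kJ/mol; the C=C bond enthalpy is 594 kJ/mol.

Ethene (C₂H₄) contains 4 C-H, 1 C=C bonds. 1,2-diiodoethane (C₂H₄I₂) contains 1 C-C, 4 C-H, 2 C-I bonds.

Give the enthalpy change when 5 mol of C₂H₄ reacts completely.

Bonds broken (reactants):
  C-H: 4 × 423 = 1692
  C=C: 1 × 594 = 594
  I-I: 1 × 146 = 146
  Σ(broken) = 2432 kJ
Bonds formed (products):
  C-C: 1 × 343 = 343
  C-H: 4 × 423 = 1692
  C-I: 2 × 233 = 466
  Σ(formed) = 2501 kJ
ΔH = Σ(broken) − Σ(formed) = 2432 − 2501 = −69 kJ
For 5× the reaction as written: 5 × (−69) = −345 kJ

ΔH = −345 kJ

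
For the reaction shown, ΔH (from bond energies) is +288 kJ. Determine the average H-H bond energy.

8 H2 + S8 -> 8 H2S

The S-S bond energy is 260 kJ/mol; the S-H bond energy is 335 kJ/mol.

D(H-H) ≈ 446 kJ/mol

Let D be the H-H bond energy.
Σ(broken) = 8×D + 8×260 = 2080 + 8D
Σ(formed) = 16×335 = 5360
ΔH = Σ(broken) − Σ(formed) = (2080 + 8D) − (5360) = −3280 + 8D
Setting this equal to +288 kJ gives 8D = 3568, so D = 446 kJ/mol.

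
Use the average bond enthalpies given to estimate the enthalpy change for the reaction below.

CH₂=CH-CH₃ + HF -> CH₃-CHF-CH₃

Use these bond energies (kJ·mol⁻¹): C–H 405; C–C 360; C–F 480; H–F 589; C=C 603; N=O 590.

Bonds broken (reactants):
  C–C: 1 × 360 = 360
  C–H: 6 × 405 = 2430
  C=C: 1 × 603 = 603
  H–F: 1 × 589 = 589
  Σ(broken) = 3982 kJ
Bonds formed (products):
  C–C: 2 × 360 = 720
  C–F: 1 × 480 = 480
  C–H: 7 × 405 = 2835
  Σ(formed) = 4035 kJ
ΔH = Σ(broken) − Σ(formed) = 3982 − 4035 = −53 kJ

ΔH ≈ −53 kJ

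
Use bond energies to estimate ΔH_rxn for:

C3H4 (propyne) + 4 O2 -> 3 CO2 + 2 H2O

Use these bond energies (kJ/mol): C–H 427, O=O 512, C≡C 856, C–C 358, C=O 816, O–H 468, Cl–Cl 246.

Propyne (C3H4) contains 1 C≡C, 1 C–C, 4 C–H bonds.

Bonds broken (reactants):
  C≡C: 1 × 856 = 856
  C–C: 1 × 358 = 358
  C–H: 4 × 427 = 1708
  O=O: 4 × 512 = 2048
  Σ(broken) = 4970 kJ
Bonds formed (products):
  C=O: 6 × 816 = 4896
  O–H: 4 × 468 = 1872
  Σ(formed) = 6768 kJ
ΔH = Σ(broken) − Σ(formed) = 4970 − 6768 = −1798 kJ

ΔH ≈ −1798 kJ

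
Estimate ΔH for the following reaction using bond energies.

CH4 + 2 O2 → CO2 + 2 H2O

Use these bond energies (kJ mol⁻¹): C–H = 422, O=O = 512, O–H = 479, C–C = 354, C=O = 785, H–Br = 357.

ΔH ≈ −774 kJ

Bonds broken (reactants):
  C–H: 4 × 422 = 1688
  O=O: 2 × 512 = 1024
  Σ(broken) = 2712 kJ
Bonds formed (products):
  C=O: 2 × 785 = 1570
  O–H: 4 × 479 = 1916
  Σ(formed) = 3486 kJ
ΔH = Σ(broken) − Σ(formed) = 2712 − 3486 = −774 kJ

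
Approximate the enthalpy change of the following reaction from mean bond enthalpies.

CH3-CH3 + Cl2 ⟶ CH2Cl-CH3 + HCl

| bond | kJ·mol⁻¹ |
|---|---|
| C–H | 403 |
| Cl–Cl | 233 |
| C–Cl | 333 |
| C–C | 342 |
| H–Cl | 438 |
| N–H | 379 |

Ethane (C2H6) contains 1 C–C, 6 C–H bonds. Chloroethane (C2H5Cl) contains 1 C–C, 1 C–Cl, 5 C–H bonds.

ΔH ≈ −135 kJ

Bonds broken (reactants):
  C–C: 1 × 342 = 342
  C–H: 6 × 403 = 2418
  Cl–Cl: 1 × 233 = 233
  Σ(broken) = 2993 kJ
Bonds formed (products):
  C–C: 1 × 342 = 342
  C–Cl: 1 × 333 = 333
  C–H: 5 × 403 = 2015
  H–Cl: 1 × 438 = 438
  Σ(formed) = 3128 kJ
ΔH = Σ(broken) − Σ(formed) = 2993 − 3128 = −135 kJ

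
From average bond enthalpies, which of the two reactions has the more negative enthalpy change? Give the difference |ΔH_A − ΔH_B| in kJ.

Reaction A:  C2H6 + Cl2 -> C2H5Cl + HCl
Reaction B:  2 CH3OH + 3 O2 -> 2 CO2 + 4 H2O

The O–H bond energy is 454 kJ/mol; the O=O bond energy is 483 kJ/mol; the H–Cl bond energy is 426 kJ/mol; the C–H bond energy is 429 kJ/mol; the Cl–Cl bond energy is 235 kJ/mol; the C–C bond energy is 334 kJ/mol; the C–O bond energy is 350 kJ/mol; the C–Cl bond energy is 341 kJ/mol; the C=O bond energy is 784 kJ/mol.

Reaction A:
  Bonds broken (reactants):
    C–C: 1 × 334 = 334
    C–H: 6 × 429 = 2574
    Cl–Cl: 1 × 235 = 235
    Σ(broken) = 3143 kJ
  Bonds formed (products):
    C–C: 1 × 334 = 334
    C–Cl: 1 × 341 = 341
    C–H: 5 × 429 = 2145
    H–Cl: 1 × 426 = 426
    Σ(formed) = 3246 kJ
  ΔH_A = 3143 − 3246 = −103 kJ
Reaction B:
  Bonds broken (reactants):
    C–H: 6 × 429 = 2574
    C–O: 2 × 350 = 700
    O–H: 2 × 454 = 908
    O=O: 3 × 483 = 1449
    Σ(broken) = 5631 kJ
  Bonds formed (products):
    C=O: 4 × 784 = 3136
    O–H: 8 × 454 = 3632
    Σ(formed) = 6768 kJ
  ΔH_B = 5631 − 6768 = −1137 kJ
ΔH_A − ΔH_B = +1034 kJ, so reaction B has the more negative ΔH; |ΔH_A − ΔH_B| = 1034 kJ.

Reaction B, by 1034 kJ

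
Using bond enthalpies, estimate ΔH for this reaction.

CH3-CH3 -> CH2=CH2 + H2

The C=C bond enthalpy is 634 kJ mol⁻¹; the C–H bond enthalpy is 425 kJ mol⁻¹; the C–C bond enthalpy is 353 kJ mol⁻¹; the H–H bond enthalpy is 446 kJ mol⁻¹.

ΔH ≈ +123 kJ

Bonds broken (reactants):
  C–C: 1 × 353 = 353
  C–H: 6 × 425 = 2550
  Σ(broken) = 2903 kJ
Bonds formed (products):
  C–H: 4 × 425 = 1700
  C=C: 1 × 634 = 634
  H–H: 1 × 446 = 446
  Σ(formed) = 2780 kJ
ΔH = Σ(broken) − Σ(formed) = 2903 − 2780 = +123 kJ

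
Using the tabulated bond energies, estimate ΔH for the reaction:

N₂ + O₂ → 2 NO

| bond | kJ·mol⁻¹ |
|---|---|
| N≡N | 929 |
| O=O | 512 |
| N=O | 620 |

ΔH ≈ +201 kJ

Bonds broken (reactants):
  N≡N: 1 × 929 = 929
  O=O: 1 × 512 = 512
  Σ(broken) = 1441 kJ
Bonds formed (products):
  N=O: 2 × 620 = 1240
  Σ(formed) = 1240 kJ
ΔH = Σ(broken) − Σ(formed) = 1441 − 1240 = +201 kJ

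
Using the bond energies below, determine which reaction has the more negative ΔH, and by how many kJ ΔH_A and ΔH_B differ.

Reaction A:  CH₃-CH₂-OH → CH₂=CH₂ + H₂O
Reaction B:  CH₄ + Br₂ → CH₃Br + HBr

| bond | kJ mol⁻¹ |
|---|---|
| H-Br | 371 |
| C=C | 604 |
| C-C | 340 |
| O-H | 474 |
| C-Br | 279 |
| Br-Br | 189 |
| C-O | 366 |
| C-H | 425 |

Reaction B, by 89 kJ

Reaction A:
  Bonds broken (reactants):
    C-C: 1 × 340 = 340
    C-H: 5 × 425 = 2125
    C-O: 1 × 366 = 366
    O-H: 1 × 474 = 474
    Σ(broken) = 3305 kJ
  Bonds formed (products):
    C-H: 4 × 425 = 1700
    C=C: 1 × 604 = 604
    O-H: 2 × 474 = 948
    Σ(formed) = 3252 kJ
  ΔH_A = 3305 − 3252 = +53 kJ
Reaction B:
  Bonds broken (reactants):
    Br-Br: 1 × 189 = 189
    C-H: 4 × 425 = 1700
    Σ(broken) = 1889 kJ
  Bonds formed (products):
    C-Br: 1 × 279 = 279
    C-H: 3 × 425 = 1275
    H-Br: 1 × 371 = 371
    Σ(formed) = 1925 kJ
  ΔH_B = 1889 − 1925 = −36 kJ
ΔH_A − ΔH_B = +89 kJ, so reaction B has the more negative ΔH; |ΔH_A − ΔH_B| = 89 kJ.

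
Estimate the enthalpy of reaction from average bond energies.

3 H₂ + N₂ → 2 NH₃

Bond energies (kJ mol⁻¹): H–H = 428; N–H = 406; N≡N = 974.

Bonds broken (reactants):
  H–H: 3 × 428 = 1284
  N≡N: 1 × 974 = 974
  Σ(broken) = 2258 kJ
Bonds formed (products):
  N–H: 6 × 406 = 2436
  Σ(formed) = 2436 kJ
ΔH = Σ(broken) − Σ(formed) = 2258 − 2436 = −178 kJ

ΔH ≈ −178 kJ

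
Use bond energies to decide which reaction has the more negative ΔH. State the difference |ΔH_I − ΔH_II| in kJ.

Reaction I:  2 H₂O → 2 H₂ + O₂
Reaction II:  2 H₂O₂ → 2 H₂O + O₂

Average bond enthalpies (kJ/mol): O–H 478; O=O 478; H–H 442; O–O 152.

Reaction I:
  Bonds broken (reactants):
    O–H: 4 × 478 = 1912
    Σ(broken) = 1912 kJ
  Bonds formed (products):
    H–H: 2 × 442 = 884
    O=O: 1 × 478 = 478
    Σ(formed) = 1362 kJ
  ΔH_I = 1912 − 1362 = +550 kJ
Reaction II:
  Bonds broken (reactants):
    O–H: 4 × 478 = 1912
    O–O: 2 × 152 = 304
    Σ(broken) = 2216 kJ
  Bonds formed (products):
    O–H: 4 × 478 = 1912
    O=O: 1 × 478 = 478
    Σ(formed) = 2390 kJ
  ΔH_II = 2216 − 2390 = −174 kJ
ΔH_I − ΔH_II = +724 kJ, so reaction II has the more negative ΔH; |ΔH_I − ΔH_II| = 724 kJ.

Reaction II, by 724 kJ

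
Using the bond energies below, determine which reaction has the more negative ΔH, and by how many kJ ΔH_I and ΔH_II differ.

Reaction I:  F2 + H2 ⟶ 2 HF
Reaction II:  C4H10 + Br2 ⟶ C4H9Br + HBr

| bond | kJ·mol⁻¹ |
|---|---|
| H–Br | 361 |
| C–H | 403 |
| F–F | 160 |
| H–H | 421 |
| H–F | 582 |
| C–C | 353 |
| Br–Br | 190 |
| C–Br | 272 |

Reaction I, by 543 kJ

Reaction I:
  Bonds broken (reactants):
    F–F: 1 × 160 = 160
    H–H: 1 × 421 = 421
    Σ(broken) = 581 kJ
  Bonds formed (products):
    H–F: 2 × 582 = 1164
    Σ(formed) = 1164 kJ
  ΔH_I = 581 − 1164 = −583 kJ
Reaction II:
  Bonds broken (reactants):
    Br–Br: 1 × 190 = 190
    C–C: 3 × 353 = 1059
    C–H: 10 × 403 = 4030
    Σ(broken) = 5279 kJ
  Bonds formed (products):
    C–Br: 1 × 272 = 272
    C–C: 3 × 353 = 1059
    C–H: 9 × 403 = 3627
    H–Br: 1 × 361 = 361
    Σ(formed) = 5319 kJ
  ΔH_II = 5279 − 5319 = −40 kJ
ΔH_I − ΔH_II = −543 kJ, so reaction I has the more negative ΔH; |ΔH_I − ΔH_II| = 543 kJ.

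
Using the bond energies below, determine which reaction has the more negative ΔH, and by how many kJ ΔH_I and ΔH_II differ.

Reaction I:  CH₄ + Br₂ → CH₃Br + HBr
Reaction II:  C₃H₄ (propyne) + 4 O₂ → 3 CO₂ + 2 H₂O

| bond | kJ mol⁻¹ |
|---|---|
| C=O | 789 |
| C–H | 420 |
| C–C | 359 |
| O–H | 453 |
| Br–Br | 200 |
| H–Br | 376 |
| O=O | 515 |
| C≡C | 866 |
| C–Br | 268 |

Reaction II, by 1557 kJ

Reaction I:
  Bonds broken (reactants):
    Br–Br: 1 × 200 = 200
    C–H: 4 × 420 = 1680
    Σ(broken) = 1880 kJ
  Bonds formed (products):
    C–Br: 1 × 268 = 268
    C–H: 3 × 420 = 1260
    H–Br: 1 × 376 = 376
    Σ(formed) = 1904 kJ
  ΔH_I = 1880 − 1904 = −24 kJ
Reaction II:
  Bonds broken (reactants):
    C≡C: 1 × 866 = 866
    C–C: 1 × 359 = 359
    C–H: 4 × 420 = 1680
    O=O: 4 × 515 = 2060
    Σ(broken) = 4965 kJ
  Bonds formed (products):
    C=O: 6 × 789 = 4734
    O–H: 4 × 453 = 1812
    Σ(formed) = 6546 kJ
  ΔH_II = 4965 − 6546 = −1581 kJ
ΔH_I − ΔH_II = +1557 kJ, so reaction II has the more negative ΔH; |ΔH_I − ΔH_II| = 1557 kJ.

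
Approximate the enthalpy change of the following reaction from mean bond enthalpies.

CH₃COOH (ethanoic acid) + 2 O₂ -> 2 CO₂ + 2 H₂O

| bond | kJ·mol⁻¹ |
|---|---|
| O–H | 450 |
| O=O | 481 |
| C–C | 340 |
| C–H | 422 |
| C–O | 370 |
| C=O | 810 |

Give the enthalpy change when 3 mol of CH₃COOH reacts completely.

ΔH = −2526 kJ

Bonds broken (reactants):
  C–C: 1 × 340 = 340
  C–H: 3 × 422 = 1266
  C–O: 1 × 370 = 370
  C=O: 1 × 810 = 810
  O–H: 1 × 450 = 450
  O=O: 2 × 481 = 962
  Σ(broken) = 4198 kJ
Bonds formed (products):
  C=O: 4 × 810 = 3240
  O–H: 4 × 450 = 1800
  Σ(formed) = 5040 kJ
ΔH = Σ(broken) − Σ(formed) = 4198 − 5040 = −842 kJ
For 3× the reaction as written: 3 × (−842) = −2526 kJ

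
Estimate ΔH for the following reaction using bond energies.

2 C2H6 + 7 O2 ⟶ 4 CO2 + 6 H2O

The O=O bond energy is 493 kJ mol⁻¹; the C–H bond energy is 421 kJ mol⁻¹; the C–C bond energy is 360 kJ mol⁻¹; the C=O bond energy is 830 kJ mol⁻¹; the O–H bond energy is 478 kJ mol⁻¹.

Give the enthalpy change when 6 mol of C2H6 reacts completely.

ΔH = −9459 kJ

Bonds broken (reactants):
  C–C: 2 × 360 = 720
  C–H: 12 × 421 = 5052
  O=O: 7 × 493 = 3451
  Σ(broken) = 9223 kJ
Bonds formed (products):
  C=O: 8 × 830 = 6640
  O–H: 12 × 478 = 5736
  Σ(formed) = 12376 kJ
ΔH = Σ(broken) − Σ(formed) = 9223 − 12376 = −3153 kJ
For 3× the reaction as written: 3 × (−3153) = −9459 kJ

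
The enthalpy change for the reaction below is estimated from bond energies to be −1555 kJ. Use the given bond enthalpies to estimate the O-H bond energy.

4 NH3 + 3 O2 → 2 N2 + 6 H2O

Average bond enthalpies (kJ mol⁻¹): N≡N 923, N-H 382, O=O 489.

D(O-H) ≈ 480 kJ/mol

Let D be the O-H bond energy.
Σ(broken) = 12×382 + 3×489 = 6051
Σ(formed) = 2×923 + 12×D = 1846 + 12D
ΔH = Σ(broken) − Σ(formed) = (6051) − (1846 + 12D) = +4205 − 12D
Setting this equal to −1555 kJ gives 12D = 5760, so D = 480 kJ/mol.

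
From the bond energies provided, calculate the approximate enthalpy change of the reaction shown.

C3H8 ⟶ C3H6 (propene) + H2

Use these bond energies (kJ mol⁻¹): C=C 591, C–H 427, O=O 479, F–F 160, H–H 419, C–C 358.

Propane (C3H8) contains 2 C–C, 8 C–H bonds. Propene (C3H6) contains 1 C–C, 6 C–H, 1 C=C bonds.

ΔH ≈ +202 kJ

Bonds broken (reactants):
  C–C: 2 × 358 = 716
  C–H: 8 × 427 = 3416
  Σ(broken) = 4132 kJ
Bonds formed (products):
  C–C: 1 × 358 = 358
  C–H: 6 × 427 = 2562
  C=C: 1 × 591 = 591
  H–H: 1 × 419 = 419
  Σ(formed) = 3930 kJ
ΔH = Σ(broken) − Σ(formed) = 4132 − 3930 = +202 kJ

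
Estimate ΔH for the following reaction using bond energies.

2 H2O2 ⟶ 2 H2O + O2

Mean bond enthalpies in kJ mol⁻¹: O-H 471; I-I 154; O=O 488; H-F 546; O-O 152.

Bonds broken (reactants):
  O-H: 4 × 471 = 1884
  O-O: 2 × 152 = 304
  Σ(broken) = 2188 kJ
Bonds formed (products):
  O-H: 4 × 471 = 1884
  O=O: 1 × 488 = 488
  Σ(formed) = 2372 kJ
ΔH = Σ(broken) − Σ(formed) = 2188 − 2372 = −184 kJ

ΔH ≈ −184 kJ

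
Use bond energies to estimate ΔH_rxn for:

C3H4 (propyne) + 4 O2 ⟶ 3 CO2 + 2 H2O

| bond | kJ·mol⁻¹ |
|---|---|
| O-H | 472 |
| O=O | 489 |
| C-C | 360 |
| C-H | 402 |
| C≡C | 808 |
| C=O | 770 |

Bonds broken (reactants):
  C≡C: 1 × 808 = 808
  C-C: 1 × 360 = 360
  C-H: 4 × 402 = 1608
  O=O: 4 × 489 = 1956
  Σ(broken) = 4732 kJ
Bonds formed (products):
  C=O: 6 × 770 = 4620
  O-H: 4 × 472 = 1888
  Σ(formed) = 6508 kJ
ΔH = Σ(broken) − Σ(formed) = 4732 − 6508 = −1776 kJ

ΔH ≈ −1776 kJ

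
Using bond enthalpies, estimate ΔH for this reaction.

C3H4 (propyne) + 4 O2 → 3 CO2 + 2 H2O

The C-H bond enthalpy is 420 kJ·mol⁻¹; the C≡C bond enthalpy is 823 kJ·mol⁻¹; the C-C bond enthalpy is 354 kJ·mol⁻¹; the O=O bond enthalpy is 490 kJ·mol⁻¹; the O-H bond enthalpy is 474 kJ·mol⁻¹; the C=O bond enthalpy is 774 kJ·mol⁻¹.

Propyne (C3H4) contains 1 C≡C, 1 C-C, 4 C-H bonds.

Bonds broken (reactants):
  C≡C: 1 × 823 = 823
  C-C: 1 × 354 = 354
  C-H: 4 × 420 = 1680
  O=O: 4 × 490 = 1960
  Σ(broken) = 4817 kJ
Bonds formed (products):
  C=O: 6 × 774 = 4644
  O-H: 4 × 474 = 1896
  Σ(formed) = 6540 kJ
ΔH = Σ(broken) − Σ(formed) = 4817 − 6540 = −1723 kJ

ΔH ≈ −1723 kJ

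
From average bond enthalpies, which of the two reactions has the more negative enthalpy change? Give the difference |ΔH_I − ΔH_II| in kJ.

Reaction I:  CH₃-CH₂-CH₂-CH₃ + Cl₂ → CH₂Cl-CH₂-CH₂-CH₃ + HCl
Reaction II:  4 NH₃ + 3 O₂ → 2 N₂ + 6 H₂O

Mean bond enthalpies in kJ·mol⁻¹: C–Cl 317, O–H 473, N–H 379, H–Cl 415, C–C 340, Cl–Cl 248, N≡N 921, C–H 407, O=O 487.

Reaction II, by 1432 kJ

Reaction I:
  Bonds broken (reactants):
    C–C: 3 × 340 = 1020
    C–H: 10 × 407 = 4070
    Cl–Cl: 1 × 248 = 248
    Σ(broken) = 5338 kJ
  Bonds formed (products):
    C–C: 3 × 340 = 1020
    C–Cl: 1 × 317 = 317
    C–H: 9 × 407 = 3663
    H–Cl: 1 × 415 = 415
    Σ(formed) = 5415 kJ
  ΔH_I = 5338 − 5415 = −77 kJ
Reaction II:
  Bonds broken (reactants):
    N–H: 12 × 379 = 4548
    O=O: 3 × 487 = 1461
    Σ(broken) = 6009 kJ
  Bonds formed (products):
    N≡N: 2 × 921 = 1842
    O–H: 12 × 473 = 5676
    Σ(formed) = 7518 kJ
  ΔH_II = 6009 − 7518 = −1509 kJ
ΔH_I − ΔH_II = +1432 kJ, so reaction II has the more negative ΔH; |ΔH_I − ΔH_II| = 1432 kJ.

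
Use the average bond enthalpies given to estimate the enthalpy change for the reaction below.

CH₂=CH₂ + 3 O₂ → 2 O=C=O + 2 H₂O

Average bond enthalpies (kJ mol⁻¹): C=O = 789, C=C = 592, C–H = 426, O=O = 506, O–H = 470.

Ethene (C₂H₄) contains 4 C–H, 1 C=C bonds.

ΔH ≈ −1222 kJ

Bonds broken (reactants):
  C–H: 4 × 426 = 1704
  C=C: 1 × 592 = 592
  O=O: 3 × 506 = 1518
  Σ(broken) = 3814 kJ
Bonds formed (products):
  C=O: 4 × 789 = 3156
  O–H: 4 × 470 = 1880
  Σ(formed) = 5036 kJ
ΔH = Σ(broken) − Σ(formed) = 3814 − 5036 = −1222 kJ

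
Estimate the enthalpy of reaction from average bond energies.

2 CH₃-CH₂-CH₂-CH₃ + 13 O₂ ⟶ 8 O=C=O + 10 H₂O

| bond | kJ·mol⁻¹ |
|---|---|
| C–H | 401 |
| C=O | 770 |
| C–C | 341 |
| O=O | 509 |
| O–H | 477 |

ΔH ≈ −5177 kJ

Bonds broken (reactants):
  C–C: 6 × 341 = 2046
  C–H: 20 × 401 = 8020
  O=O: 13 × 509 = 6617
  Σ(broken) = 16683 kJ
Bonds formed (products):
  C=O: 16 × 770 = 12320
  O–H: 20 × 477 = 9540
  Σ(formed) = 21860 kJ
ΔH = Σ(broken) − Σ(formed) = 16683 − 21860 = −5177 kJ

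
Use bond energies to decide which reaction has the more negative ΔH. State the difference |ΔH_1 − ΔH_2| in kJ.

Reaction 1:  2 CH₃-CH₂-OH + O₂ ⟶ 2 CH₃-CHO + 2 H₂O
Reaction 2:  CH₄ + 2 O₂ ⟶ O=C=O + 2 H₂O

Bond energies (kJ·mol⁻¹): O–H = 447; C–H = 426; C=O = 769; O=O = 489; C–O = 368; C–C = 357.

Reaction 1:
  Bonds broken (reactants):
    C–C: 2 × 357 = 714
    C–H: 10 × 426 = 4260
    C–O: 2 × 368 = 736
    O–H: 2 × 447 = 894
    O=O: 1 × 489 = 489
    Σ(broken) = 7093 kJ
  Bonds formed (products):
    C–C: 2 × 357 = 714
    C–H: 8 × 426 = 3408
    C=O: 2 × 769 = 1538
    O–H: 4 × 447 = 1788
    Σ(formed) = 7448 kJ
  ΔH_1 = 7093 − 7448 = −355 kJ
Reaction 2:
  Bonds broken (reactants):
    C–H: 4 × 426 = 1704
    O=O: 2 × 489 = 978
    Σ(broken) = 2682 kJ
  Bonds formed (products):
    C=O: 2 × 769 = 1538
    O–H: 4 × 447 = 1788
    Σ(formed) = 3326 kJ
  ΔH_2 = 2682 − 3326 = −644 kJ
ΔH_1 − ΔH_2 = +289 kJ, so reaction 2 has the more negative ΔH; |ΔH_1 − ΔH_2| = 289 kJ.

Reaction 2, by 289 kJ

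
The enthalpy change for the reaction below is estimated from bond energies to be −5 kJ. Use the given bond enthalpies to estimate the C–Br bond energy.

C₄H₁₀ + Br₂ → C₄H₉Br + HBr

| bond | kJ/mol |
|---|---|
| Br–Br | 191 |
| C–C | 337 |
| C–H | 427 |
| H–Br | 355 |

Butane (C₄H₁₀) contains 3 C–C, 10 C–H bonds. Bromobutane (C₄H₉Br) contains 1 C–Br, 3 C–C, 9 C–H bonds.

D(C–Br) ≈ 268 kJ/mol

Let D be the C–Br bond energy.
Σ(broken) = 1×191 + 3×337 + 10×427 = 5472
Σ(formed) = 1×D + 3×337 + 9×427 + 1×355 = 5209 + D
ΔH = Σ(broken) − Σ(formed) = (5472) − (5209 + D) = +263 − D
Setting this equal to −5 kJ gives D = 268 kJ/mol.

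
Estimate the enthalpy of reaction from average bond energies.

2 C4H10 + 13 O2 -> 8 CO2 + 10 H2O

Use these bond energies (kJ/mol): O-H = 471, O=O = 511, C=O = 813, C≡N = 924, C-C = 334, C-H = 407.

Bonds broken (reactants):
  C-C: 6 × 334 = 2004
  C-H: 20 × 407 = 8140
  O=O: 13 × 511 = 6643
  Σ(broken) = 16787 kJ
Bonds formed (products):
  C=O: 16 × 813 = 13008
  O-H: 20 × 471 = 9420
  Σ(formed) = 22428 kJ
ΔH = Σ(broken) − Σ(formed) = 16787 − 22428 = −5641 kJ

ΔH ≈ −5641 kJ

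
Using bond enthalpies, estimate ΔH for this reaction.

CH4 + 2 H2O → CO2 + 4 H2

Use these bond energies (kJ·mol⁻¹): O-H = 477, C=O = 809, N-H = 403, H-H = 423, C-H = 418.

ΔH ≈ +270 kJ

Bonds broken (reactants):
  C-H: 4 × 418 = 1672
  O-H: 4 × 477 = 1908
  Σ(broken) = 3580 kJ
Bonds formed (products):
  C=O: 2 × 809 = 1618
  H-H: 4 × 423 = 1692
  Σ(formed) = 3310 kJ
ΔH = Σ(broken) − Σ(formed) = 3580 − 3310 = +270 kJ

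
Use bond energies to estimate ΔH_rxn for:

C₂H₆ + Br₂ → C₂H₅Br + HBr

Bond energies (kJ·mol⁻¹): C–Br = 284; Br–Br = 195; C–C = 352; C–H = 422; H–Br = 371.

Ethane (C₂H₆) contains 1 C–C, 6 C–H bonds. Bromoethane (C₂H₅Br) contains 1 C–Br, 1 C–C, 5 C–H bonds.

ΔH ≈ −38 kJ

Bonds broken (reactants):
  Br–Br: 1 × 195 = 195
  C–C: 1 × 352 = 352
  C–H: 6 × 422 = 2532
  Σ(broken) = 3079 kJ
Bonds formed (products):
  C–Br: 1 × 284 = 284
  C–C: 1 × 352 = 352
  C–H: 5 × 422 = 2110
  H–Br: 1 × 371 = 371
  Σ(formed) = 3117 kJ
ΔH = Σ(broken) − Σ(formed) = 3079 − 3117 = −38 kJ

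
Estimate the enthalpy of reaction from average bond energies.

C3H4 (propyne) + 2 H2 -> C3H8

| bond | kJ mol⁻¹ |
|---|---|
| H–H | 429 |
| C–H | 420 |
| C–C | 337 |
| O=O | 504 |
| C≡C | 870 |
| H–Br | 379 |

ΔH ≈ −289 kJ

Bonds broken (reactants):
  C≡C: 1 × 870 = 870
  C–C: 1 × 337 = 337
  C–H: 4 × 420 = 1680
  H–H: 2 × 429 = 858
  Σ(broken) = 3745 kJ
Bonds formed (products):
  C–C: 2 × 337 = 674
  C–H: 8 × 420 = 3360
  Σ(formed) = 4034 kJ
ΔH = Σ(broken) − Σ(formed) = 3745 − 4034 = −289 kJ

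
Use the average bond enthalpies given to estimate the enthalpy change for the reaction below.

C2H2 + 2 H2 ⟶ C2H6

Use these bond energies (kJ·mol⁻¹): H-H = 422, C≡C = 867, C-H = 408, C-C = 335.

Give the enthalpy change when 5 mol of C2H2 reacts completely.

ΔH = −1280 kJ

Bonds broken (reactants):
  C≡C: 1 × 867 = 867
  C-H: 2 × 408 = 816
  H-H: 2 × 422 = 844
  Σ(broken) = 2527 kJ
Bonds formed (products):
  C-C: 1 × 335 = 335
  C-H: 6 × 408 = 2448
  Σ(formed) = 2783 kJ
ΔH = Σ(broken) − Σ(formed) = 2527 − 2783 = −256 kJ
For 5× the reaction as written: 5 × (−256) = −1280 kJ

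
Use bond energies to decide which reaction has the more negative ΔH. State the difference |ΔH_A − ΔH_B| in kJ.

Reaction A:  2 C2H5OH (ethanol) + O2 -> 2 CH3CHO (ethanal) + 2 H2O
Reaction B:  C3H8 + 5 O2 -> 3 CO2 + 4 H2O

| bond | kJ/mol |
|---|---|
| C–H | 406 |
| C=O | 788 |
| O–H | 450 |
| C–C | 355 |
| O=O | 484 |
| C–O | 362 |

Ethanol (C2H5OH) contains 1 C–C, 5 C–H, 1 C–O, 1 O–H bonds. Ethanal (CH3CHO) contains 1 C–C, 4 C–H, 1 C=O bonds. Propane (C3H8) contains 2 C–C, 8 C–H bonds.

Reaction A:
  Bonds broken (reactants):
    C–C: 2 × 355 = 710
    C–H: 10 × 406 = 4060
    C–O: 2 × 362 = 724
    O–H: 2 × 450 = 900
    O=O: 1 × 484 = 484
    Σ(broken) = 6878 kJ
  Bonds formed (products):
    C–C: 2 × 355 = 710
    C–H: 8 × 406 = 3248
    C=O: 2 × 788 = 1576
    O–H: 4 × 450 = 1800
    Σ(formed) = 7334 kJ
  ΔH_A = 6878 − 7334 = −456 kJ
Reaction B:
  Bonds broken (reactants):
    C–C: 2 × 355 = 710
    C–H: 8 × 406 = 3248
    O=O: 5 × 484 = 2420
    Σ(broken) = 6378 kJ
  Bonds formed (products):
    C=O: 6 × 788 = 4728
    O–H: 8 × 450 = 3600
    Σ(formed) = 8328 kJ
  ΔH_B = 6378 − 8328 = −1950 kJ
ΔH_A − ΔH_B = +1494 kJ, so reaction B has the more negative ΔH; |ΔH_A − ΔH_B| = 1494 kJ.

Reaction B, by 1494 kJ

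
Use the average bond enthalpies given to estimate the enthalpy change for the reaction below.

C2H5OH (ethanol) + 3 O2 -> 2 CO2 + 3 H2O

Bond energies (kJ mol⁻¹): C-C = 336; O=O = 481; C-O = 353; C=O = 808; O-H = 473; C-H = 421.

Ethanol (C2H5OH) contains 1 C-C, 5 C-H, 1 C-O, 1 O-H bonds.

Bonds broken (reactants):
  C-C: 1 × 336 = 336
  C-H: 5 × 421 = 2105
  C-O: 1 × 353 = 353
  O-H: 1 × 473 = 473
  O=O: 3 × 481 = 1443
  Σ(broken) = 4710 kJ
Bonds formed (products):
  C=O: 4 × 808 = 3232
  O-H: 6 × 473 = 2838
  Σ(formed) = 6070 kJ
ΔH = Σ(broken) − Σ(formed) = 4710 − 6070 = −1360 kJ

ΔH ≈ −1360 kJ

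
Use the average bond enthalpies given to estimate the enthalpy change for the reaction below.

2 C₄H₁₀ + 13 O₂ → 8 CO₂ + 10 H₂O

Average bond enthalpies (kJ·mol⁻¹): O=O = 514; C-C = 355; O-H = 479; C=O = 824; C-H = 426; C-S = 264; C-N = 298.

ΔH ≈ −5432 kJ

Bonds broken (reactants):
  C-C: 6 × 355 = 2130
  C-H: 20 × 426 = 8520
  O=O: 13 × 514 = 6682
  Σ(broken) = 17332 kJ
Bonds formed (products):
  C=O: 16 × 824 = 13184
  O-H: 20 × 479 = 9580
  Σ(formed) = 22764 kJ
ΔH = Σ(broken) − Σ(formed) = 17332 − 22764 = −5432 kJ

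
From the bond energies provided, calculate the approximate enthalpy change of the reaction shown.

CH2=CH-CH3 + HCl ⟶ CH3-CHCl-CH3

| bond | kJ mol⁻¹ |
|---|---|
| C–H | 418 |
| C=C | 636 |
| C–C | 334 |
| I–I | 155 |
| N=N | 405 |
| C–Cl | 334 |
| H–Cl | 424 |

Bonds broken (reactants):
  C–C: 1 × 334 = 334
  C–H: 6 × 418 = 2508
  C=C: 1 × 636 = 636
  H–Cl: 1 × 424 = 424
  Σ(broken) = 3902 kJ
Bonds formed (products):
  C–C: 2 × 334 = 668
  C–Cl: 1 × 334 = 334
  C–H: 7 × 418 = 2926
  Σ(formed) = 3928 kJ
ΔH = Σ(broken) − Σ(formed) = 3902 − 3928 = −26 kJ

ΔH ≈ −26 kJ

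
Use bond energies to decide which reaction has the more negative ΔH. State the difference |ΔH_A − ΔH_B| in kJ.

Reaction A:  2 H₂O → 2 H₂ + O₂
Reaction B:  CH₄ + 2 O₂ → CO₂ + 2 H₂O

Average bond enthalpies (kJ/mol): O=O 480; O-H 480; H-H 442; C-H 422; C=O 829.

Reaction B, by 1486 kJ

Reaction A:
  Bonds broken (reactants):
    O-H: 4 × 480 = 1920
    Σ(broken) = 1920 kJ
  Bonds formed (products):
    H-H: 2 × 442 = 884
    O=O: 1 × 480 = 480
    Σ(formed) = 1364 kJ
  ΔH_A = 1920 − 1364 = +556 kJ
Reaction B:
  Bonds broken (reactants):
    C-H: 4 × 422 = 1688
    O=O: 2 × 480 = 960
    Σ(broken) = 2648 kJ
  Bonds formed (products):
    C=O: 2 × 829 = 1658
    O-H: 4 × 480 = 1920
    Σ(formed) = 3578 kJ
  ΔH_B = 2648 − 3578 = −930 kJ
ΔH_A − ΔH_B = +1486 kJ, so reaction B has the more negative ΔH; |ΔH_A − ΔH_B| = 1486 kJ.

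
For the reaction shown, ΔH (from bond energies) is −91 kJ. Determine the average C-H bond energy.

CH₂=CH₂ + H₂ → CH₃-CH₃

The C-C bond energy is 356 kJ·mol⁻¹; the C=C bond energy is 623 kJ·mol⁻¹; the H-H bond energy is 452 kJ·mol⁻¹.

Let D be the C-H bond energy.
Σ(broken) = 4×D + 1×623 + 1×452 = 1075 + 4D
Σ(formed) = 1×356 + 6×D = 356 + 6D
ΔH = Σ(broken) − Σ(formed) = (1075 + 4D) − (356 + 6D) = +719 − 2D
Setting this equal to −91 kJ gives 2D = 810, so D = 405 kJ/mol.

D(C-H) ≈ 405 kJ/mol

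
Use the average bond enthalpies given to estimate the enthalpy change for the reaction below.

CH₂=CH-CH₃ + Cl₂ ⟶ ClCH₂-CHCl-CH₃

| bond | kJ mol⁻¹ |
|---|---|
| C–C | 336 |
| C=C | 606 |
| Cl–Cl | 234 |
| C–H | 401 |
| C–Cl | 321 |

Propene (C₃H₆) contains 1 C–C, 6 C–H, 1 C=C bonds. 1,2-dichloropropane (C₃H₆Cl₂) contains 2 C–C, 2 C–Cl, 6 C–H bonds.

Bonds broken (reactants):
  C–C: 1 × 336 = 336
  C–H: 6 × 401 = 2406
  C=C: 1 × 606 = 606
  Cl–Cl: 1 × 234 = 234
  Σ(broken) = 3582 kJ
Bonds formed (products):
  C–C: 2 × 336 = 672
  C–Cl: 2 × 321 = 642
  C–H: 6 × 401 = 2406
  Σ(formed) = 3720 kJ
ΔH = Σ(broken) − Σ(formed) = 3582 − 3720 = −138 kJ

ΔH ≈ −138 kJ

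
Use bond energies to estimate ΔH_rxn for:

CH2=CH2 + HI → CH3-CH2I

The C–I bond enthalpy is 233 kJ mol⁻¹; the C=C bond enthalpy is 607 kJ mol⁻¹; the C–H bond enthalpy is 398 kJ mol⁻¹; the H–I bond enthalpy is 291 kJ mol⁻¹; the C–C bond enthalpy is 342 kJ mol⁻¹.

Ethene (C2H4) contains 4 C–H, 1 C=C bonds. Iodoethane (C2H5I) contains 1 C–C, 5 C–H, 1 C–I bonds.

ΔH ≈ −75 kJ

Bonds broken (reactants):
  C–H: 4 × 398 = 1592
  C=C: 1 × 607 = 607
  H–I: 1 × 291 = 291
  Σ(broken) = 2490 kJ
Bonds formed (products):
  C–C: 1 × 342 = 342
  C–H: 5 × 398 = 1990
  C–I: 1 × 233 = 233
  Σ(formed) = 2565 kJ
ΔH = Σ(broken) − Σ(formed) = 2490 − 2565 = −75 kJ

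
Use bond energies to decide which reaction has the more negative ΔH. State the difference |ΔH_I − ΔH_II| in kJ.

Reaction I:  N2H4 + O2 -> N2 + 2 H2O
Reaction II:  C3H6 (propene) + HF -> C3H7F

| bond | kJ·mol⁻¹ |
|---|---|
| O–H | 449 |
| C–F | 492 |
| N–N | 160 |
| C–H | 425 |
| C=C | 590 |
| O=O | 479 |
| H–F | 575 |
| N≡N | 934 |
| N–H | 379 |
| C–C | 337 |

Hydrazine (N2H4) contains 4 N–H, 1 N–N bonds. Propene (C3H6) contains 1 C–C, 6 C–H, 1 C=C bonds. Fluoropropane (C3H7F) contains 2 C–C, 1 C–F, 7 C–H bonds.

Reaction I, by 486 kJ

Reaction I:
  Bonds broken (reactants):
    N–H: 4 × 379 = 1516
    N–N: 1 × 160 = 160
    O=O: 1 × 479 = 479
    Σ(broken) = 2155 kJ
  Bonds formed (products):
    N≡N: 1 × 934 = 934
    O–H: 4 × 449 = 1796
    Σ(formed) = 2730 kJ
  ΔH_I = 2155 − 2730 = −575 kJ
Reaction II:
  Bonds broken (reactants):
    C–C: 1 × 337 = 337
    C–H: 6 × 425 = 2550
    C=C: 1 × 590 = 590
    H–F: 1 × 575 = 575
    Σ(broken) = 4052 kJ
  Bonds formed (products):
    C–C: 2 × 337 = 674
    C–F: 1 × 492 = 492
    C–H: 7 × 425 = 2975
    Σ(formed) = 4141 kJ
  ΔH_II = 4052 − 4141 = −89 kJ
ΔH_I − ΔH_II = −486 kJ, so reaction I has the more negative ΔH; |ΔH_I − ΔH_II| = 486 kJ.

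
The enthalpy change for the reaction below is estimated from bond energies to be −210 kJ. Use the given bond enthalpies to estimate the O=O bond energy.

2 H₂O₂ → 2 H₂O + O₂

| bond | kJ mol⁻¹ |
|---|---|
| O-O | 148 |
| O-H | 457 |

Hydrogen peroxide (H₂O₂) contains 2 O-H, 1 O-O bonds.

Let D be the O=O bond energy.
Σ(broken) = 4×457 + 2×148 = 2124
Σ(formed) = 4×457 + 1×D = 1828 + D
ΔH = Σ(broken) − Σ(formed) = (2124) − (1828 + D) = +296 − D
Setting this equal to −210 kJ gives D = 506 kJ/mol.

D(O=O) ≈ 506 kJ/mol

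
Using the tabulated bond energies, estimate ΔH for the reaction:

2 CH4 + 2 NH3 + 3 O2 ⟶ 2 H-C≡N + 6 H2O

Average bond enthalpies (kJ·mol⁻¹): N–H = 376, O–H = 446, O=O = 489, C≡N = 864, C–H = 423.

ΔH ≈ −819 kJ

Bonds broken (reactants):
  C–H: 8 × 423 = 3384
  N–H: 6 × 376 = 2256
  O=O: 3 × 489 = 1467
  Σ(broken) = 7107 kJ
Bonds formed (products):
  C≡N: 2 × 864 = 1728
  C–H: 2 × 423 = 846
  O–H: 12 × 446 = 5352
  Σ(formed) = 7926 kJ
ΔH = Σ(broken) − Σ(formed) = 7107 − 7926 = −819 kJ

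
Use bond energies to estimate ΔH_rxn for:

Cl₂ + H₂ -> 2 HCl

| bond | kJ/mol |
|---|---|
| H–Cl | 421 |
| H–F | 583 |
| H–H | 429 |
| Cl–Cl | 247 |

ΔH ≈ −166 kJ

Bonds broken (reactants):
  Cl–Cl: 1 × 247 = 247
  H–H: 1 × 429 = 429
  Σ(broken) = 676 kJ
Bonds formed (products):
  H–Cl: 2 × 421 = 842
  Σ(formed) = 842 kJ
ΔH = Σ(broken) − Σ(formed) = 676 − 842 = −166 kJ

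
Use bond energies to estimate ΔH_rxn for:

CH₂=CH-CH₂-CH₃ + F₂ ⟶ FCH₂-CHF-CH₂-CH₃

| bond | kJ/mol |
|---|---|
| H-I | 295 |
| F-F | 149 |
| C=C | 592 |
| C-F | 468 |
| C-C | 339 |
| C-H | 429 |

ΔH ≈ −534 kJ

Bonds broken (reactants):
  C-C: 2 × 339 = 678
  C-H: 8 × 429 = 3432
  C=C: 1 × 592 = 592
  F-F: 1 × 149 = 149
  Σ(broken) = 4851 kJ
Bonds formed (products):
  C-C: 3 × 339 = 1017
  C-F: 2 × 468 = 936
  C-H: 8 × 429 = 3432
  Σ(formed) = 5385 kJ
ΔH = Σ(broken) − Σ(formed) = 4851 − 5385 = −534 kJ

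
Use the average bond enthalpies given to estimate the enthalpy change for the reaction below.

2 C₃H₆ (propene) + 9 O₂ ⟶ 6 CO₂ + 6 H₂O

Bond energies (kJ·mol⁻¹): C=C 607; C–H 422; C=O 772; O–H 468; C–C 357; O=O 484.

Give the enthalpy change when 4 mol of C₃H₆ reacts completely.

ΔH = −7064 kJ

Bonds broken (reactants):
  C–C: 2 × 357 = 714
  C–H: 12 × 422 = 5064
  C=C: 2 × 607 = 1214
  O=O: 9 × 484 = 4356
  Σ(broken) = 11348 kJ
Bonds formed (products):
  C=O: 12 × 772 = 9264
  O–H: 12 × 468 = 5616
  Σ(formed) = 14880 kJ
ΔH = Σ(broken) − Σ(formed) = 11348 − 14880 = −3532 kJ
For 2× the reaction as written: 2 × (−3532) = −7064 kJ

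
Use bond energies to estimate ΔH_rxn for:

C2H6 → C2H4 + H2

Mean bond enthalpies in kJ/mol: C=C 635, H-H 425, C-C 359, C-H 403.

ΔH ≈ +105 kJ

Bonds broken (reactants):
  C-C: 1 × 359 = 359
  C-H: 6 × 403 = 2418
  Σ(broken) = 2777 kJ
Bonds formed (products):
  C-H: 4 × 403 = 1612
  C=C: 1 × 635 = 635
  H-H: 1 × 425 = 425
  Σ(formed) = 2672 kJ
ΔH = Σ(broken) − Σ(formed) = 2777 − 2672 = +105 kJ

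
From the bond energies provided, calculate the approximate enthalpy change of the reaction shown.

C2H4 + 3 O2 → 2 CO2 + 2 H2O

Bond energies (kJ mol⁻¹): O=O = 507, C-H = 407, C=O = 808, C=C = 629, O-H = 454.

Bonds broken (reactants):
  C-H: 4 × 407 = 1628
  C=C: 1 × 629 = 629
  O=O: 3 × 507 = 1521
  Σ(broken) = 3778 kJ
Bonds formed (products):
  C=O: 4 × 808 = 3232
  O-H: 4 × 454 = 1816
  Σ(formed) = 5048 kJ
ΔH = Σ(broken) − Σ(formed) = 3778 − 5048 = −1270 kJ

ΔH ≈ −1270 kJ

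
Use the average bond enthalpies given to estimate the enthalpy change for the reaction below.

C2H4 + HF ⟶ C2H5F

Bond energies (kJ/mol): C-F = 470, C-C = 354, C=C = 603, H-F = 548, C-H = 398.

ΔH ≈ −71 kJ

Bonds broken (reactants):
  C-H: 4 × 398 = 1592
  C=C: 1 × 603 = 603
  H-F: 1 × 548 = 548
  Σ(broken) = 2743 kJ
Bonds formed (products):
  C-C: 1 × 354 = 354
  C-F: 1 × 470 = 470
  C-H: 5 × 398 = 1990
  Σ(formed) = 2814 kJ
ΔH = Σ(broken) − Σ(formed) = 2743 − 2814 = −71 kJ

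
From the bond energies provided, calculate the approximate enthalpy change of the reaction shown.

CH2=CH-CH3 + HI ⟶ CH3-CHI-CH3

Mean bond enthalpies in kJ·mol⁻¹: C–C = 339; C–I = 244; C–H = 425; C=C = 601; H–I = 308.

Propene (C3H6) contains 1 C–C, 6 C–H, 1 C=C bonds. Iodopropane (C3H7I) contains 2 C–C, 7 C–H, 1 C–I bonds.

ΔH ≈ −99 kJ

Bonds broken (reactants):
  C–C: 1 × 339 = 339
  C–H: 6 × 425 = 2550
  C=C: 1 × 601 = 601
  H–I: 1 × 308 = 308
  Σ(broken) = 3798 kJ
Bonds formed (products):
  C–C: 2 × 339 = 678
  C–H: 7 × 425 = 2975
  C–I: 1 × 244 = 244
  Σ(formed) = 3897 kJ
ΔH = Σ(broken) − Σ(formed) = 3798 − 3897 = −99 kJ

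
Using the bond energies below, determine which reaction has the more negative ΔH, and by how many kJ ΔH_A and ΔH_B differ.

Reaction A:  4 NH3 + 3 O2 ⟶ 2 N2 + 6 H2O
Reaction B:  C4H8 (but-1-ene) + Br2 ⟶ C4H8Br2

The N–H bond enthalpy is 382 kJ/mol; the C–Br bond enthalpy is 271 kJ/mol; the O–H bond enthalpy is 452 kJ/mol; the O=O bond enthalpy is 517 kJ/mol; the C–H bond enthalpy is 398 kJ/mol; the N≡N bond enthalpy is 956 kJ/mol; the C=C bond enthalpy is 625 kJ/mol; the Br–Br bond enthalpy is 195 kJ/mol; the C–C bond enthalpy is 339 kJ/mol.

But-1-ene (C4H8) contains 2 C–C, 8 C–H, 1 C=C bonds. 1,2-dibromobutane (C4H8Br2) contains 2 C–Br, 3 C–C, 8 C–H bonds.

Reaction A, by 1140 kJ

Reaction A:
  Bonds broken (reactants):
    N–H: 12 × 382 = 4584
    O=O: 3 × 517 = 1551
    Σ(broken) = 6135 kJ
  Bonds formed (products):
    N≡N: 2 × 956 = 1912
    O–H: 12 × 452 = 5424
    Σ(formed) = 7336 kJ
  ΔH_A = 6135 − 7336 = −1201 kJ
Reaction B:
  Bonds broken (reactants):
    Br–Br: 1 × 195 = 195
    C–C: 2 × 339 = 678
    C–H: 8 × 398 = 3184
    C=C: 1 × 625 = 625
    Σ(broken) = 4682 kJ
  Bonds formed (products):
    C–Br: 2 × 271 = 542
    C–C: 3 × 339 = 1017
    C–H: 8 × 398 = 3184
    Σ(formed) = 4743 kJ
  ΔH_B = 4682 − 4743 = −61 kJ
ΔH_A − ΔH_B = −1140 kJ, so reaction A has the more negative ΔH; |ΔH_A − ΔH_B| = 1140 kJ.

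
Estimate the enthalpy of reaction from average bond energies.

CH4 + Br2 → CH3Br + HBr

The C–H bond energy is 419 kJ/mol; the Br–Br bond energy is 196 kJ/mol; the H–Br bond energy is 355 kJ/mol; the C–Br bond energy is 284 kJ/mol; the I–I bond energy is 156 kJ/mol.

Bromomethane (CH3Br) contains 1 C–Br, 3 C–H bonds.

ΔH ≈ −24 kJ

Bonds broken (reactants):
  Br–Br: 1 × 196 = 196
  C–H: 4 × 419 = 1676
  Σ(broken) = 1872 kJ
Bonds formed (products):
  C–Br: 1 × 284 = 284
  C–H: 3 × 419 = 1257
  H–Br: 1 × 355 = 355
  Σ(formed) = 1896 kJ
ΔH = Σ(broken) − Σ(formed) = 1872 − 1896 = −24 kJ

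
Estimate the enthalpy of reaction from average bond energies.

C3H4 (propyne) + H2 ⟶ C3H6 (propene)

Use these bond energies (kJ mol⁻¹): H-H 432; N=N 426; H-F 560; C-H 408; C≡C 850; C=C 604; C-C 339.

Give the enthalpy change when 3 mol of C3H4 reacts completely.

Bonds broken (reactants):
  C≡C: 1 × 850 = 850
  C-C: 1 × 339 = 339
  C-H: 4 × 408 = 1632
  H-H: 1 × 432 = 432
  Σ(broken) = 3253 kJ
Bonds formed (products):
  C-C: 1 × 339 = 339
  C-H: 6 × 408 = 2448
  C=C: 1 × 604 = 604
  Σ(formed) = 3391 kJ
ΔH = Σ(broken) − Σ(formed) = 3253 − 3391 = −138 kJ
For 3× the reaction as written: 3 × (−138) = −414 kJ

ΔH = −414 kJ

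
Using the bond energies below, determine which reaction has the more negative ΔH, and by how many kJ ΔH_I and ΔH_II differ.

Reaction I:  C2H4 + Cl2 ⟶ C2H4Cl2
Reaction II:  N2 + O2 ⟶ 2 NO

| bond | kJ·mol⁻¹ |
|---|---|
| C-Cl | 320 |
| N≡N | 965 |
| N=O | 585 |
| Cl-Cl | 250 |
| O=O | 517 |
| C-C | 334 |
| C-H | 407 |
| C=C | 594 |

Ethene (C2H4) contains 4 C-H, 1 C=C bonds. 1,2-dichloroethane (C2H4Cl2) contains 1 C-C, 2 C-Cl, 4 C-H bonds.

Reaction I, by 442 kJ

Reaction I:
  Bonds broken (reactants):
    C-H: 4 × 407 = 1628
    C=C: 1 × 594 = 594
    Cl-Cl: 1 × 250 = 250
    Σ(broken) = 2472 kJ
  Bonds formed (products):
    C-C: 1 × 334 = 334
    C-Cl: 2 × 320 = 640
    C-H: 4 × 407 = 1628
    Σ(formed) = 2602 kJ
  ΔH_I = 2472 − 2602 = −130 kJ
Reaction II:
  Bonds broken (reactants):
    N≡N: 1 × 965 = 965
    O=O: 1 × 517 = 517
    Σ(broken) = 1482 kJ
  Bonds formed (products):
    N=O: 2 × 585 = 1170
    Σ(formed) = 1170 kJ
  ΔH_II = 1482 − 1170 = +312 kJ
ΔH_I − ΔH_II = −442 kJ, so reaction I has the more negative ΔH; |ΔH_I − ΔH_II| = 442 kJ.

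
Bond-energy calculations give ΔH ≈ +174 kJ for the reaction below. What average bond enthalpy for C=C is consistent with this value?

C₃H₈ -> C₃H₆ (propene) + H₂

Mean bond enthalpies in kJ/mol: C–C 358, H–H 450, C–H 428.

Let D be the C=C bond energy.
Σ(broken) = 2×358 + 8×428 = 4140
Σ(formed) = 1×358 + 6×428 + 1×D + 1×450 = 3376 + D
ΔH = Σ(broken) − Σ(formed) = (4140) − (3376 + D) = +764 − D
Setting this equal to +174 kJ gives D = 590 kJ/mol.

D(C=C) ≈ 590 kJ/mol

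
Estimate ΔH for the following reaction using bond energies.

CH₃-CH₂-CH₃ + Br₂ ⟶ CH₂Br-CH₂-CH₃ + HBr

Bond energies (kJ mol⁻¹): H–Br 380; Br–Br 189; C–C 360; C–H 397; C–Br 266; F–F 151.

Bonds broken (reactants):
  Br–Br: 1 × 189 = 189
  C–C: 2 × 360 = 720
  C–H: 8 × 397 = 3176
  Σ(broken) = 4085 kJ
Bonds formed (products):
  C–Br: 1 × 266 = 266
  C–C: 2 × 360 = 720
  C–H: 7 × 397 = 2779
  H–Br: 1 × 380 = 380
  Σ(formed) = 4145 kJ
ΔH = Σ(broken) − Σ(formed) = 4085 − 4145 = −60 kJ

ΔH ≈ −60 kJ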